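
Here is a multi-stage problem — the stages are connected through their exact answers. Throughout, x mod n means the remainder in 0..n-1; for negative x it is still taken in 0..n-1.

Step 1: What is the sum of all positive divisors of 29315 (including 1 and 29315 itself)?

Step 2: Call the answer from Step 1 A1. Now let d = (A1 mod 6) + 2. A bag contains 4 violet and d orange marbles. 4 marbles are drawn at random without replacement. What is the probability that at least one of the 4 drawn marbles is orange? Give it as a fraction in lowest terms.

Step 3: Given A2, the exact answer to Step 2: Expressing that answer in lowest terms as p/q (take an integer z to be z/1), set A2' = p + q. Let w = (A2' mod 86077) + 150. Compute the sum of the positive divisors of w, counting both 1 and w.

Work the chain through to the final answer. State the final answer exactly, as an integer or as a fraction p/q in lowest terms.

Step 1: 29315 = 5 * 11 * 13 * 41; sigma = (1 + 5) * (1 + 11) * (1 + 13) * (1 + 41) = 6 * 12 * 14 * 42 = 42336; answer 42336
Step 2: A1 = 42336; d = 2; total draws C(6,4) = 15; complement C(4,4) = 1; favorable 15 - 1 = 14; P = 14/15; answer 14/15
Step 3: A2 = 14/15; threaded value p + q = 29; w = 179; 179 is prime, so its only divisors are 1 and 179; sigma = 1 + 179 = 180; answer 180

180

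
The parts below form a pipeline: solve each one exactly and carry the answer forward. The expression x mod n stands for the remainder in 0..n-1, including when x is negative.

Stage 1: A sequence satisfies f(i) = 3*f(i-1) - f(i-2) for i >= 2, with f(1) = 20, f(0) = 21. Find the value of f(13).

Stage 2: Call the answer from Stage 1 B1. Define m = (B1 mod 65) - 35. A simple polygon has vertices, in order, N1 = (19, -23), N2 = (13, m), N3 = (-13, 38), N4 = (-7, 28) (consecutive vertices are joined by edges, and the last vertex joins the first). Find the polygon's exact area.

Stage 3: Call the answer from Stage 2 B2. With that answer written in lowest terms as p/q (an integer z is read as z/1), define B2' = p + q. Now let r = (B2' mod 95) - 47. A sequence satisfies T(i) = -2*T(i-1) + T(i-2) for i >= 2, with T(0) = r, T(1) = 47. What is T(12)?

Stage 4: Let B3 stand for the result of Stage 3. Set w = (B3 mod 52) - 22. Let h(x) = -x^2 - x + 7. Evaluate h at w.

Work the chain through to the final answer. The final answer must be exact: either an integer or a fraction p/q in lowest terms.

Stage 1: f(2) = 3*(20) - 1*(21) = 39; iterating: f(2)=39, f(3)=97, f(4)=252, f(5)=659, f(6)=1725, f(7)=4516, f(8)=11823, f(9)=30953, f(10)=81036, f(11)=212155, f(12)=555429, f(13)=1454132; answer 1454132
Stage 2: B1 = 1454132; m = -18; cross terms: (19*-18 - 13*-23)=-43, (13*38 - -13*-18)=260, (-13*28 - -7*38)=-98, (-7*-23 - 19*28)=-371; twice the area = |-252| = 252; area = 126; answer 126
Stage 3: B2 = 126; threaded value p + q = 127; r = -15; T(2) = -2*(47) + 1*(-15) = -109; iterating: T(2)=-109, T(3)=265, T(4)=-639, T(5)=1543, T(6)=-3725, T(7)=8993, T(8)=-21711, T(9)=52415, T(10)=-126541, T(11)=305497, T(12)=-737535; answer -737535
Stage 4: B3 = -737535; w = 11; -1*(11)^2 - 1*(11)^1 + 7 = (-121) + (-11) + (7) = -125; answer -125

-125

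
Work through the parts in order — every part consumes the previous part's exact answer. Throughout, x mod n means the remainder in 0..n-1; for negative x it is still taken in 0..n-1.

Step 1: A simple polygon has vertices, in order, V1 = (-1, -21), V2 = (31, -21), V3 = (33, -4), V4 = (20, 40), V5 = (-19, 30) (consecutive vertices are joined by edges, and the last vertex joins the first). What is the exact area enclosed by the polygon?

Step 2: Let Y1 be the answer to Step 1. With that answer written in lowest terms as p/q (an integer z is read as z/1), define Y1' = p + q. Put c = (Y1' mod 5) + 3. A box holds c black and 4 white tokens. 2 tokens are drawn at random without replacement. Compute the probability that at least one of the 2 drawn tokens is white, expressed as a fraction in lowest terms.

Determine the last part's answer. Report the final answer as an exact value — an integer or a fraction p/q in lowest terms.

Step 1: cross terms: (-1*-21 - 31*-21)=672, (31*-4 - 33*-21)=569, (33*40 - 20*-4)=1400, (20*30 - -19*40)=1360, (-19*-21 - -1*30)=429; twice the area = |4430| = 4430; area = 2215; answer 2215
Step 2: Y1 = 2215; threaded value p + q = 2216; c = 4; total draws C(8,2) = 28; complement C(4,2) = 6; favorable 28 - 6 = 22; P = 11/14; answer 11/14

11/14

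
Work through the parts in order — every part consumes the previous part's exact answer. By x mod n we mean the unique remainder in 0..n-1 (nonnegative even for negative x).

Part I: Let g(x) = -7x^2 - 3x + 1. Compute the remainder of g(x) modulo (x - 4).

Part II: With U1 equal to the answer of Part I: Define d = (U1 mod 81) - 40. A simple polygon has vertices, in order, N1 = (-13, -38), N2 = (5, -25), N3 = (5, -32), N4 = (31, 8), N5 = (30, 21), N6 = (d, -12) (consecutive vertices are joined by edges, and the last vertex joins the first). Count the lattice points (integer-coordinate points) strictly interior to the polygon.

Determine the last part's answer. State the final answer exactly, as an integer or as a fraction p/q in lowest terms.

727

Part I: remainder = value at the root: -7*(4)^2 - 3*(4)^1 + 1 = (-112) + (-12) + (1) = -123; answer -123
Part II: U1 = -123; d = -1; cross terms: (-13*-25 - 5*-38)=515, (5*-32 - 5*-25)=-35, (5*8 - 31*-32)=1032, (31*21 - 30*8)=411, (30*-12 - -1*21)=-339, (-1*-38 - -13*-12)=-118; twice the area = |1466| = 1466; area = 733; boundary points = 1 + 7 + 2 + 1 + 1 + 2 = 14; strictly interior points = area - boundary/2 + 1 = 727; answer 727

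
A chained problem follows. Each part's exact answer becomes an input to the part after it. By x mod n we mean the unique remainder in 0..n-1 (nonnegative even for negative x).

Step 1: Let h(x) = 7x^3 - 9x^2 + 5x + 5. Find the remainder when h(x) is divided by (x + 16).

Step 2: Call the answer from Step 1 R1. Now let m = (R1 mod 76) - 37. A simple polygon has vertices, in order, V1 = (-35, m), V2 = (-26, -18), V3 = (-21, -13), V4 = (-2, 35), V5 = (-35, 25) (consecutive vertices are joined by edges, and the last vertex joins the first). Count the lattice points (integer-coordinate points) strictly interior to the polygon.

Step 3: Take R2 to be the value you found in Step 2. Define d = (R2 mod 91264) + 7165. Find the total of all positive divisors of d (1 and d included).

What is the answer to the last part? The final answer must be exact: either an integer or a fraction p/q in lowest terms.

9732

Step 1: remainder = value at the root: 7*(-16)^3 - 9*(-16)^2 + 5*(-16)^1 + 5 = (-28672) + (-2304) + (-80) + (5) = -31051; answer -31051
Step 2: R1 = -31051; m = -4; cross terms: (-35*-18 - -26*-4)=526, (-26*-13 - -21*-18)=-40, (-21*35 - -2*-13)=-761, (-2*25 - -35*35)=1175, (-35*-4 - -35*25)=1015; twice the area = |1915| = 1915; area = 1915/2; boundary points = 1 + 5 + 1 + 1 + 29 = 37; strictly interior points = area - boundary/2 + 1 = 940; answer 940
Step 3: R2 = 940; d = 8105; 8105 = 5 * 1621; sigma = (1 + 5) * (1 + 1621) = 6 * 1622 = 9732; answer 9732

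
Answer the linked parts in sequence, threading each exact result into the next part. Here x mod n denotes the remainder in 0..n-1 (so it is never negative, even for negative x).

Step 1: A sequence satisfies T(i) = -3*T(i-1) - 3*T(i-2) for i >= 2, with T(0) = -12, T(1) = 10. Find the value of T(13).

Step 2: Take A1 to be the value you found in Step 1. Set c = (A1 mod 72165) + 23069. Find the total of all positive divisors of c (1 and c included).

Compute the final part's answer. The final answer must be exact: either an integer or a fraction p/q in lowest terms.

34704

Step 1: T(2) = -3*(10) - 3*(-12) = 6; iterating: T(2)=6, T(3)=-48, T(4)=126, T(5)=-234, T(6)=324, T(7)=-270, T(8)=-162, T(9)=1296, T(10)=-3402, T(11)=6318, T(12)=-8748, T(13)=7290; answer 7290
Step 2: A1 = 7290; c = 30359; 30359 = 7 * 4337; sigma = (1 + 7) * (1 + 4337) = 8 * 4338 = 34704; answer 34704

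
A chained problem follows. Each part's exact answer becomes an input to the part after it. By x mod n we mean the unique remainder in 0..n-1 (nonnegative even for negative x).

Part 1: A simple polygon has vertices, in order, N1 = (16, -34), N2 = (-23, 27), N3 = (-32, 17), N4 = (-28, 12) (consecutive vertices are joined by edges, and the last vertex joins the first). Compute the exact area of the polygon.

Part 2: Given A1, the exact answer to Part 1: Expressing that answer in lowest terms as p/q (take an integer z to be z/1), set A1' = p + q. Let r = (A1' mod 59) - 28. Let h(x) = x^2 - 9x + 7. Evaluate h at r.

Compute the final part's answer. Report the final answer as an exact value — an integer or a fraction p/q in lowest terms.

-13

Part 1: cross terms: (16*27 - -23*-34)=-350, (-23*17 - -32*27)=473, (-32*12 - -28*17)=92, (-28*-34 - 16*12)=760; twice the area = |975| = 975; area = 975/2; answer 975/2
Part 2: A1 = 975/2; threaded value p + q = 977; r = 5; 1*(5)^2 - 9*(5)^1 + 7 = (25) + (-45) + (7) = -13; answer -13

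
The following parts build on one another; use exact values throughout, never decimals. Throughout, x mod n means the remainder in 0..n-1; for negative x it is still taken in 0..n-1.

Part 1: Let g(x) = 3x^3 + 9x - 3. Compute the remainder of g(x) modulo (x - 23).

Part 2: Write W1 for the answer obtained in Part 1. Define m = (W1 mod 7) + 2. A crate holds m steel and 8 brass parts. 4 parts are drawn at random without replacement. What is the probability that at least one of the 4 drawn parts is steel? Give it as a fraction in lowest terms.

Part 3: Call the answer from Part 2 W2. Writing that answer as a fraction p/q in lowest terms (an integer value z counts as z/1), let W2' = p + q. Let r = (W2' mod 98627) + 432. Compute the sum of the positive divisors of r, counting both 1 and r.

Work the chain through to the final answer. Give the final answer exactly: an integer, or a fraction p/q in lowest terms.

Part 1: remainder = value at the root: 3*(23)^3 + 9*(23)^1 - 3 = (36501) + (207) + (-3) = 36705; answer 36705
Part 2: W1 = 36705; m = 6; total draws C(14,4) = 1001; complement C(8,4) = 70; favorable 1001 - 70 = 931; P = 133/143; answer 133/143
Part 3: W2 = 133/143; threaded value p + q = 276; r = 708; 708 = 2^2 * 3 * 59; sigma = (1 + 2 + 4) * (1 + 3) * (1 + 59) = 7 * 4 * 60 = 1680; answer 1680

1680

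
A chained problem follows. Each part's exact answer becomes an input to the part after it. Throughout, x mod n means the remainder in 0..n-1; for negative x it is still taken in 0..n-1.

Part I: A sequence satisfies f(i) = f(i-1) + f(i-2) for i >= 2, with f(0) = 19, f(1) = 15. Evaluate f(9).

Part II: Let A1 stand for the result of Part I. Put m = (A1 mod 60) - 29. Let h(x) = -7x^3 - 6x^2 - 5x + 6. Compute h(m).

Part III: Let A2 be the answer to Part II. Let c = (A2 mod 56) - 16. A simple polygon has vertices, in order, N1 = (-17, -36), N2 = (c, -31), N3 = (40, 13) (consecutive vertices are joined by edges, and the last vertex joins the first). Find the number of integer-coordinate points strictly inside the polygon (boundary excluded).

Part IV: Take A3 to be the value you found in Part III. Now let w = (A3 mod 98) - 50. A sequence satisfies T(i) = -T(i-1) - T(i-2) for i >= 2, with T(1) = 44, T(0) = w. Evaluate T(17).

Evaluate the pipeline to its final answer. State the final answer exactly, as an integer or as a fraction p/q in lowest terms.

-62

Part I: f(2) = 1*(15) + 1*(19) = 34; iterating: f(2)=34, f(3)=49, f(4)=83, f(5)=132, f(6)=215, f(7)=347, f(8)=562, f(9)=909; answer 909
Part II: A1 = 909; m = -20; -7*(-20)^3 - 6*(-20)^2 - 5*(-20)^1 + 6 = (56000) + (-2400) + (100) + (6) = 53706; answer 53706
Part III: A2 = 53706; c = -14; cross terms: (-17*-31 - -14*-36)=23, (-14*13 - 40*-31)=1058, (40*-36 - -17*13)=-1219; twice the area = |-138| = 138; area = 69; boundary points = 1 + 2 + 1 = 4; strictly interior points = area - boundary/2 + 1 = 68; answer 68
Part IV: A3 = 68; w = 18; T(2) = -1*(44) - 1*(18) = -62; iterating: T(2)=-62, T(3)=18, T(4)=44, T(5)=-62, T(6)=18, T(7)=44, T(8)=-62, T(9)=18, T(10)=44, T(11)=-62, T(12)=18, T(13)=44, T(14)=-62, T(15)=18, T(16)=44, T(17)=-62; answer -62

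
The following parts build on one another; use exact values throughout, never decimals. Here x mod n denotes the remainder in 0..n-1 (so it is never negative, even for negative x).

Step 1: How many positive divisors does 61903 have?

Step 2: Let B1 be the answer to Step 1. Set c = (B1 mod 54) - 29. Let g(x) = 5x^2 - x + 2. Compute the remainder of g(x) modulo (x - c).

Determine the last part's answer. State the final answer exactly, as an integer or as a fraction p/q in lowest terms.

3152

Step 1: 61903 = 103 * 601; number of divisors = (1+1) * (1+1) = 4; answer 4
Step 2: B1 = 4; c = -25; remainder = value at the root: 5*(-25)^2 - 1*(-25)^1 + 2 = (3125) + (25) + (2) = 3152; answer 3152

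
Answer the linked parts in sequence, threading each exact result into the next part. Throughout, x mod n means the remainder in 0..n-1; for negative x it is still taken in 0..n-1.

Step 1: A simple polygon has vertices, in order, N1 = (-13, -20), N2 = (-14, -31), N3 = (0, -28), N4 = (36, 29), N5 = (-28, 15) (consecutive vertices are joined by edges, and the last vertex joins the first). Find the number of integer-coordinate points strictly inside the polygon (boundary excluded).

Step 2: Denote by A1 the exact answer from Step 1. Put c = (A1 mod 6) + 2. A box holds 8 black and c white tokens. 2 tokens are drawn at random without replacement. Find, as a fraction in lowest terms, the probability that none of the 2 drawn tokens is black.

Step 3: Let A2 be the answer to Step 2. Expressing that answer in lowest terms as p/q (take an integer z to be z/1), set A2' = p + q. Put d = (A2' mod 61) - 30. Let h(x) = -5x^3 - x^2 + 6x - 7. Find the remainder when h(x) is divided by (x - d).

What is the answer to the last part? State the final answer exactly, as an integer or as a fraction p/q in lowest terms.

-17017

Step 1: cross terms: (-13*-31 - -14*-20)=123, (-14*-28 - 0*-31)=392, (0*29 - 36*-28)=1008, (36*15 - -28*29)=1352, (-28*-20 - -13*15)=755; twice the area = |3630| = 3630; area = 1815; boundary points = 1 + 1 + 3 + 2 + 5 = 12; strictly interior points = area - boundary/2 + 1 = 1810; answer 1810
Step 2: A1 = 1810; c = 6; total draws C(14,2) = 91; favorable C(6,2) = 15; P = 15/91; answer 15/91
Step 3: A2 = 15/91; threaded value p + q = 106; d = 15; remainder = value at the root: -5*(15)^3 - 1*(15)^2 + 6*(15)^1 - 7 = (-16875) + (-225) + (90) + (-7) = -17017; answer -17017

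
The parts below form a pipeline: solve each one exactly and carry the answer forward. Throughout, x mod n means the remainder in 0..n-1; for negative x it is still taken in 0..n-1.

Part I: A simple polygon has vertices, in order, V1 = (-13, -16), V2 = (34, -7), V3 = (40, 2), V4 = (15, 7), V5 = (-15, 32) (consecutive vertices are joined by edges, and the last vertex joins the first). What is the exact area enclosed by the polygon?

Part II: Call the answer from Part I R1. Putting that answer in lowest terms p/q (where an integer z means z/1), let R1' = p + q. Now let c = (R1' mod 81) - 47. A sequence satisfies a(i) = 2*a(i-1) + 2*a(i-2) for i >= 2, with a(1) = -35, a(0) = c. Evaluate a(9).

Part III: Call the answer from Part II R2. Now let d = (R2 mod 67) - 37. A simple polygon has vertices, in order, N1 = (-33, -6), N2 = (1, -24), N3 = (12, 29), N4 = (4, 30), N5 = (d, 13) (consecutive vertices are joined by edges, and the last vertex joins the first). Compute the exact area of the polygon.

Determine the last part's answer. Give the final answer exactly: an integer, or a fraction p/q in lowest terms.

1244

Part I: cross terms: (-13*-7 - 34*-16)=635, (34*2 - 40*-7)=348, (40*7 - 15*2)=250, (15*32 - -15*7)=585, (-15*-16 - -13*32)=656; twice the area = |2474| = 2474; area = 1237; answer 1237
Part II: R1 = 1237; threaded value p + q = 1238; c = -24; a(2) = 2*(-35) + 2*(-24) = -118; iterating: a(2)=-118, a(3)=-306, a(4)=-848, a(5)=-2308, a(6)=-6312, a(7)=-17240, a(8)=-47104, a(9)=-128688; answer -128688
Part III: R2 = -128688; d = -18; cross terms: (-33*-24 - 1*-6)=798, (1*29 - 12*-24)=317, (12*30 - 4*29)=244, (4*13 - -18*30)=592, (-18*-6 - -33*13)=537; twice the area = |2488| = 2488; area = 1244; answer 1244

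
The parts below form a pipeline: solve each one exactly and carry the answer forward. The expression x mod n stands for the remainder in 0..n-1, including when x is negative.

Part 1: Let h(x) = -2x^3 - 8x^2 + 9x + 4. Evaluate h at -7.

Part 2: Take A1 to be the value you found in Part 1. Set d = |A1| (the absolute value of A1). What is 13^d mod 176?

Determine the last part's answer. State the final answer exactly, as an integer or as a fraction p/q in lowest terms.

21

Part 1: -2*(-7)^3 - 8*(-7)^2 + 9*(-7)^1 + 4 = (686) + (-392) + (-63) + (4) = 235; answer 235
Part 2: A1 = 235; d = 235; squarings mod 176: 13^1=13, 13^2=169, 13^4=49, 13^8=113, 13^16=97, 13^32=81, 13^64=49, 13^128=113; 13^235 = 13^1 * 13^2 * 13^8 * 13^32 * 13^64 * 13^128 = 21 (mod 176); answer 21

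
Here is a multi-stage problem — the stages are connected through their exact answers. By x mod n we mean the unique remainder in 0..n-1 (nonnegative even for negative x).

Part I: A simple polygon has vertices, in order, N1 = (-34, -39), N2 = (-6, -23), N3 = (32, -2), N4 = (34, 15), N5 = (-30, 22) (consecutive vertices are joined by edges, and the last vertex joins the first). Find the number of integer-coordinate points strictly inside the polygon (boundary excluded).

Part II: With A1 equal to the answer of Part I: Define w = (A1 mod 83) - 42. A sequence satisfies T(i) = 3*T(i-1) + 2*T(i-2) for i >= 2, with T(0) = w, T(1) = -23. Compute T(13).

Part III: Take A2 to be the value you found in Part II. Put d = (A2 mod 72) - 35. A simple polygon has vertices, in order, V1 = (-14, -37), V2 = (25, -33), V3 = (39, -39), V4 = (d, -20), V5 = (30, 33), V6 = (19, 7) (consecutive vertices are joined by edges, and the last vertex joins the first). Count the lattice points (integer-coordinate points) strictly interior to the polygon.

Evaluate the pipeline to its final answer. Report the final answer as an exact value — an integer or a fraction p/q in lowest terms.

1393

Part I: cross terms: (-34*-23 - -6*-39)=548, (-6*-2 - 32*-23)=748, (32*15 - 34*-2)=548, (34*22 - -30*15)=1198, (-30*-39 - -34*22)=1918; twice the area = |4960| = 4960; area = 2480; boundary points = 4 + 1 + 1 + 1 + 1 = 8; strictly interior points = area - boundary/2 + 1 = 2477; answer 2477
Part II: A1 = 2477; w = 28; T(2) = 3*(-23) + 2*(28) = -13; iterating: T(2)=-13, T(3)=-85, T(4)=-281, T(5)=-1013, T(6)=-3601, T(7)=-12829, T(8)=-45689, T(9)=-162725, T(10)=-579553, T(11)=-2064109, T(12)=-7351433, T(13)=-26182517; answer -26182517
Part III: A2 = -26182517; d = 32; cross terms: (-14*-33 - 25*-37)=1387, (25*-39 - 39*-33)=312, (39*-20 - 32*-39)=468, (32*33 - 30*-20)=1656, (30*7 - 19*33)=-417, (19*-37 - -14*7)=-605; twice the area = |2801| = 2801; area = 2801/2; boundary points = 1 + 2 + 1 + 1 + 1 + 11 = 17; strictly interior points = area - boundary/2 + 1 = 1393; answer 1393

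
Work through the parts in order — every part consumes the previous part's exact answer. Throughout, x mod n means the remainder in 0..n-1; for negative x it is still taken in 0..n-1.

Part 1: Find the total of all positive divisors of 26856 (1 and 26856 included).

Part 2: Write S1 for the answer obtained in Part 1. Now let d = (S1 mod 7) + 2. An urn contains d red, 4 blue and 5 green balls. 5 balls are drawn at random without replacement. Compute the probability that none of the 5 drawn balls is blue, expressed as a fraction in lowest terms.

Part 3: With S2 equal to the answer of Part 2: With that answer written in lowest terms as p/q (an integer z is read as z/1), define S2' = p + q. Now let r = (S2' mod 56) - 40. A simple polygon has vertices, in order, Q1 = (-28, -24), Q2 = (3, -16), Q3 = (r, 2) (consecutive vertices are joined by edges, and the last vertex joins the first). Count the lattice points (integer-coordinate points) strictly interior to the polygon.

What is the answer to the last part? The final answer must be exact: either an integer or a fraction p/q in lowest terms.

390

Part 1: 26856 = 2^3 * 3^2 * 373; sigma = (1 + 2 + 4 + 8) * (1 + 3 + 9) * (1 + 373) = 15 * 13 * 374 = 72930; answer 72930
Part 2: S1 = 72930; d = 6; total draws C(15,5) = 3003; favorable C(11,5) = 462; P = 2/13; answer 2/13
Part 3: S2 = 2/13; threaded value p + q = 15; r = -25; cross terms: (-28*-16 - 3*-24)=520, (3*2 - -25*-16)=-394, (-25*-24 - -28*2)=656; twice the area = |782| = 782; area = 391; boundary points = 1 + 2 + 1 = 4; strictly interior points = area - boundary/2 + 1 = 390; answer 390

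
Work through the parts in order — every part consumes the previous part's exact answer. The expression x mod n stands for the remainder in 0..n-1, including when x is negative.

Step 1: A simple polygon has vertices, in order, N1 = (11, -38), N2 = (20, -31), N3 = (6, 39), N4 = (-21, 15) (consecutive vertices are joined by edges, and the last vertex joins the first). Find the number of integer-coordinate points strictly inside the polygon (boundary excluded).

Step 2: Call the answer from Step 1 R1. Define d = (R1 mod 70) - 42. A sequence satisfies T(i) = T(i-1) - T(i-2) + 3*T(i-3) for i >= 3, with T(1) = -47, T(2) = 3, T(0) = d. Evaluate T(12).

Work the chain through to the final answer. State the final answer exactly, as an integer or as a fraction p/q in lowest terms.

Step 1: cross terms: (11*-31 - 20*-38)=419, (20*39 - 6*-31)=966, (6*15 - -21*39)=909, (-21*-38 - 11*15)=633; twice the area = |2927| = 2927; area = 2927/2; boundary points = 1 + 14 + 3 + 1 = 19; strictly interior points = area - boundary/2 + 1 = 1455; answer 1455
Step 2: R1 = 1455; d = 13; T(3) = 1*(3) - 1*(-47) + 3*(13) = 89; iterating: T(3)=89, T(4)=-55, T(5)=-135, T(6)=187, T(7)=157, T(8)=-435, T(9)=-31, T(10)=875, T(11)=-399, T(12)=-1367; answer -1367

-1367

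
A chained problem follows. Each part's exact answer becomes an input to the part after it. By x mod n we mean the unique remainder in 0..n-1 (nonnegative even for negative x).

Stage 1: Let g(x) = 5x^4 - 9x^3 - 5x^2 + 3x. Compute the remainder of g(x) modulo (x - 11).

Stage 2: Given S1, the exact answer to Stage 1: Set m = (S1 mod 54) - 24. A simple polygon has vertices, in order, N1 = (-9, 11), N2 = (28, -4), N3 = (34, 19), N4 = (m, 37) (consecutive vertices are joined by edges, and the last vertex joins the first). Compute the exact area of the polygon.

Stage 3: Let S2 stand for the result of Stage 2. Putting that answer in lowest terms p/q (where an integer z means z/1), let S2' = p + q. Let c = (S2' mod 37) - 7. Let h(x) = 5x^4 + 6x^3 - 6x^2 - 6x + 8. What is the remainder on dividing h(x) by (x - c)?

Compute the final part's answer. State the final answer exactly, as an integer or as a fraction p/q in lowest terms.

Stage 1: remainder = value at the root: 5*(11)^4 - 9*(11)^3 - 5*(11)^2 + 3*(11)^1 = (73205) + (-11979) + (-605) + (33) = 60654; answer 60654
Stage 2: S1 = 60654; m = -12; cross terms: (-9*-4 - 28*11)=-272, (28*19 - 34*-4)=668, (34*37 - -12*19)=1486, (-12*11 - -9*37)=201; twice the area = |2083| = 2083; area = 2083/2; answer 2083/2
Stage 3: S2 = 2083/2; threaded value p + q = 2085; c = 6; remainder = value at the root: 5*(6)^4 + 6*(6)^3 - 6*(6)^2 - 6*(6)^1 + 8 = (6480) + (1296) + (-216) + (-36) + (8) = 7532; answer 7532

7532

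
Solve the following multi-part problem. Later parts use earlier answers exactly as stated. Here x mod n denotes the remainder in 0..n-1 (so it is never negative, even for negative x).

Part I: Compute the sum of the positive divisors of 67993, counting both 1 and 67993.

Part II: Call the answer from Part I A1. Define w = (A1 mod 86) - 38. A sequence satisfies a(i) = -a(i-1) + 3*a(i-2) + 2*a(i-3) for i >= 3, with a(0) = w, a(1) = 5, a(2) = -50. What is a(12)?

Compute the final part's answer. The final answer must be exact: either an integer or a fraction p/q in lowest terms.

-58845

Part I: 67993 is prime, so its only divisors are 1 and 67993; sigma = 1 + 67993 = 67994; answer 67994
Part II: A1 = 67994; w = 16; a(3) = -1*(-50) + 3*(5) + 2*(16) = 97; iterating: a(3)=97, a(4)=-237, a(5)=428, a(6)=-945, a(7)=1755, a(8)=-3734, a(9)=7109, a(10)=-14801, a(11)=28660, a(12)=-58845; answer -58845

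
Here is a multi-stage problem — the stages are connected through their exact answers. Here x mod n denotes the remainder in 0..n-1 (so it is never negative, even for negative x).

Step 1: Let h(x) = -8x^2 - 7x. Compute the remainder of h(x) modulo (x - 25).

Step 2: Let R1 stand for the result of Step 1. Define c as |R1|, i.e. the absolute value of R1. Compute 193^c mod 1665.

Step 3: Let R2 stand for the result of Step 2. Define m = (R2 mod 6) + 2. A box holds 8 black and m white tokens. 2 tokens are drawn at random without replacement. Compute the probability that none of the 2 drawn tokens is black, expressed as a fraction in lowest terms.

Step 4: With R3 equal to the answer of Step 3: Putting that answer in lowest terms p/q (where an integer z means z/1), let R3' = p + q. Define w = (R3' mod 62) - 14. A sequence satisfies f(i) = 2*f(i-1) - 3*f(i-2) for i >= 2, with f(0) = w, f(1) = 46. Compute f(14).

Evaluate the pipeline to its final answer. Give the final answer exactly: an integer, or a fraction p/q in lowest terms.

Step 1: remainder = value at the root: -8*(25)^2 - 7*(25)^1 = (-5000) + (-175) = -5175; answer -5175
Step 2: R1 = -5175; c = 5175; squarings mod 1665: 193^1=193, 193^2=619, 193^4=211, 193^8=1231, 193^16=211, 193^32=1231, 193^64=211, 193^128=1231, 193^256=211, 193^512=1231, 193^1024=211, 193^2048=1231, 193^4096=211; 193^5175 = 193^1 * 193^2 * 193^4 * 193^16 * 193^32 * 193^1024 * 193^4096 = 1252 (mod 1665); answer 1252
Step 3: R2 = 1252; m = 6; total draws C(14,2) = 91; favorable C(6,2) = 15; P = 15/91; answer 15/91
Step 4: R3 = 15/91; threaded value p + q = 106; w = 30; f(2) = 2*(46) - 3*(30) = 2; iterating: f(2)=2, f(3)=-134, f(4)=-274, f(5)=-146, f(6)=530, f(7)=1498, f(8)=1406, f(9)=-1682, f(10)=-7582, f(11)=-10118, f(12)=2510, f(13)=35374, f(14)=63218; answer 63218

63218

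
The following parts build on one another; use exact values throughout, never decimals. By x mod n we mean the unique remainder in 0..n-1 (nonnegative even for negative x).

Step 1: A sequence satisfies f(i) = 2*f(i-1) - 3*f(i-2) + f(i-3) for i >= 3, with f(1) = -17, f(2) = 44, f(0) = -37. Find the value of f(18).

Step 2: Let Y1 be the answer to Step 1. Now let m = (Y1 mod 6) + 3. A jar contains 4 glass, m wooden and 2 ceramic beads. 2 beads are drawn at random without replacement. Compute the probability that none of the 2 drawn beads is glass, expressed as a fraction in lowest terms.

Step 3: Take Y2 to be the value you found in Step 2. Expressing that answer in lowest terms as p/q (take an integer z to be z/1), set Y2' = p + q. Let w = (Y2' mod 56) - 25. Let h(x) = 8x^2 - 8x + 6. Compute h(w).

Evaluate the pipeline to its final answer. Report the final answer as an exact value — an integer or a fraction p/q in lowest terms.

Step 1: f(3) = 2*(44) - 3*(-17) + 1*(-37) = 102; iterating: f(3)=102, f(4)=55, f(5)=-152, f(6)=-367, f(7)=-223, f(8)=503, f(9)=1308, f(10)=884, f(11)=-1653, f(12)=-4650, f(13)=-3457, f(14)=5383, f(15)=16487, f(16)=13368, f(17)=-17342, f(18)=-58301; answer -58301
Step 2: Y1 = -58301; m = 4; total draws C(10,2) = 45; favorable C(6,2) = 15; P = 1/3; answer 1/3
Step 3: Y2 = 1/3; threaded value p + q = 4; w = -21; 8*(-21)^2 - 8*(-21)^1 + 6 = (3528) + (168) + (6) = 3702; answer 3702

3702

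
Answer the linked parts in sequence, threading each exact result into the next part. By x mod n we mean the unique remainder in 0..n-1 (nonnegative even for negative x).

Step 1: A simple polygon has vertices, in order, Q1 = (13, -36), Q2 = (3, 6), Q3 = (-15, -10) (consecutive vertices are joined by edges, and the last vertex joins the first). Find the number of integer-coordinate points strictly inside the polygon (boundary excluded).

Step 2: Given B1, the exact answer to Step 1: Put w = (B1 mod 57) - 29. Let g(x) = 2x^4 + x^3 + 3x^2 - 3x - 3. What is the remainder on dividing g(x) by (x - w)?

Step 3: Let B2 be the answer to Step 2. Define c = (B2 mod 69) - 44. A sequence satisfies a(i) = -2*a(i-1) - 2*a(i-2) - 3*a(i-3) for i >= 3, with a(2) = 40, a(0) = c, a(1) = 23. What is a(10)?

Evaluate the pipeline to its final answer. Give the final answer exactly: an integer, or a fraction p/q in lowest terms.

-167

Step 1: cross terms: (13*6 - 3*-36)=186, (3*-10 - -15*6)=60, (-15*-36 - 13*-10)=670; twice the area = |916| = 916; area = 458; boundary points = 2 + 2 + 2 = 6; strictly interior points = area - boundary/2 + 1 = 456; answer 456
Step 2: B1 = 456; w = -29; remainder = value at the root: 2*(-29)^4 + 1*(-29)^3 + 3*(-29)^2 - 3*(-29)^1 - 3 = (1414562) + (-24389) + (2523) + (87) + (-3) = 1392780; answer 1392780
Step 3: B2 = 1392780; c = -29; a(3) = -2*(40) - 2*(23) - 3*(-29) = -39; iterating: a(3)=-39, a(4)=-71, a(5)=100, a(6)=59, a(7)=-105, a(8)=-208, a(9)=449, a(10)=-167; answer -167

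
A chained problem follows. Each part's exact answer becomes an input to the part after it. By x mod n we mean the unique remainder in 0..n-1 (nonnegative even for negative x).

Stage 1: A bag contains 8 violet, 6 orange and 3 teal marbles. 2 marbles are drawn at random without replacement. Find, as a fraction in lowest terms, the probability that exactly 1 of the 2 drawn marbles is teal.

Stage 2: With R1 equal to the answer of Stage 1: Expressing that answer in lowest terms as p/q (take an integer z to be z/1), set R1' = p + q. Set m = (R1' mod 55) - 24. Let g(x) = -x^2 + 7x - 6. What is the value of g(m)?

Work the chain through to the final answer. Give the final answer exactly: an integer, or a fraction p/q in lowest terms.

-36

Stage 1: total draws C(17,2) = 136; favorable C(3,1)*C(14,1) = 42; P = 21/68; answer 21/68
Stage 2: R1 = 21/68; threaded value p + q = 89; m = 10; -1*(10)^2 + 7*(10)^1 - 6 = (-100) + (70) + (-6) = -36; answer -36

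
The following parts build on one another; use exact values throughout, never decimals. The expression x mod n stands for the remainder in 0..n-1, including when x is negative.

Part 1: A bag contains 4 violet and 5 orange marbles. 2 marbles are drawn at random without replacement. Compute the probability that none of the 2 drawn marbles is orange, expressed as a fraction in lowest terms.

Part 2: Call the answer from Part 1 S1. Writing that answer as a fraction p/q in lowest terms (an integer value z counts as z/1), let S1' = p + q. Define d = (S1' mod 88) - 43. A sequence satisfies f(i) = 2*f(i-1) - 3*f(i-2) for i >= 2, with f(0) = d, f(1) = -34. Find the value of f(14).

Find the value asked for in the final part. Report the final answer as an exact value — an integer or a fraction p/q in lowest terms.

Part 1: total draws C(9,2) = 36; favorable C(4,2) = 6; P = 1/6; answer 1/6
Part 2: S1 = 1/6; threaded value p + q = 7; d = -36; f(2) = 2*(-34) - 3*(-36) = 40; iterating: f(2)=40, f(3)=182, f(4)=244, f(5)=-58, f(6)=-848, f(7)=-1522, f(8)=-500, f(9)=3566, f(10)=8632, f(11)=6566, f(12)=-12764, f(13)=-45226, f(14)=-52160; answer -52160

-52160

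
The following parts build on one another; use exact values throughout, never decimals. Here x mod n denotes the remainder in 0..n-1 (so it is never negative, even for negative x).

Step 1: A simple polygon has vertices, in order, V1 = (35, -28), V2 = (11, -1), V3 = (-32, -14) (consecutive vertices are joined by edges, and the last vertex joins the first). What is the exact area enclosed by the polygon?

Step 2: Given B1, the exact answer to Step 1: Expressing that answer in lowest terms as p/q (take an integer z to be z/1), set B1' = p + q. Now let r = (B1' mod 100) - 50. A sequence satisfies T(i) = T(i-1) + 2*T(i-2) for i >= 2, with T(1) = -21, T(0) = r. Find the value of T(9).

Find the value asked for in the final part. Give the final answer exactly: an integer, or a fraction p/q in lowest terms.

Step 1: cross terms: (35*-1 - 11*-28)=273, (11*-14 - -32*-1)=-186, (-32*-28 - 35*-14)=1386; twice the area = |1473| = 1473; area = 1473/2; answer 1473/2
Step 2: B1 = 1473/2; threaded value p + q = 1475; r = 25; T(2) = 1*(-21) + 2*(25) = 29; iterating: T(2)=29, T(3)=-13, T(4)=45, T(5)=19, T(6)=109, T(7)=147, T(8)=365, T(9)=659; answer 659

659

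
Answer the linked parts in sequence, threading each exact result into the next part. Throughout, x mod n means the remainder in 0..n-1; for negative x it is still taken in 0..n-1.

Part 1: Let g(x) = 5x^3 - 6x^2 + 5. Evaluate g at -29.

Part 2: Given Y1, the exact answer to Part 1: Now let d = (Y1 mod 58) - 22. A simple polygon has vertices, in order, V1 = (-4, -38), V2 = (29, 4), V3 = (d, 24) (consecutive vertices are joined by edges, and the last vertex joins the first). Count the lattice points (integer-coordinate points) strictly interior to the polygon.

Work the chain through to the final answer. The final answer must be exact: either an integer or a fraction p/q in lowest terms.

685

Part 1: 5*(-29)^3 - 6*(-29)^2 + 5 = (-121945) + (-5046) + (5) = -126986; answer -126986
Part 2: Y1 = -126986; d = 12; cross terms: (-4*4 - 29*-38)=1086, (29*24 - 12*4)=648, (12*-38 - -4*24)=-360; twice the area = |1374| = 1374; area = 687; boundary points = 3 + 1 + 2 = 6; strictly interior points = area - boundary/2 + 1 = 685; answer 685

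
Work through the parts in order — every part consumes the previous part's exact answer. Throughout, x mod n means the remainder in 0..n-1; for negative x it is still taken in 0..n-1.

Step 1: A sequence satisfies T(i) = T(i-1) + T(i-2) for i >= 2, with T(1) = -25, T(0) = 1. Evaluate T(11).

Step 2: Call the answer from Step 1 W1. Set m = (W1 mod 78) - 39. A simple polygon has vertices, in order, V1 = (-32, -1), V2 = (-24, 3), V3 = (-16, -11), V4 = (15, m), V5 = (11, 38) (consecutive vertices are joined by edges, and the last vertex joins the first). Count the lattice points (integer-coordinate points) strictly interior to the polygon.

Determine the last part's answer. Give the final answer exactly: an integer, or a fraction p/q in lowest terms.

1400

Step 1: T(2) = 1*(-25) + 1*(1) = -24; iterating: T(2)=-24, T(3)=-49, T(4)=-73, T(5)=-122, T(6)=-195, T(7)=-317, T(8)=-512, T(9)=-829, T(10)=-1341, T(11)=-2170; answer -2170
Step 2: W1 = -2170; m = -25; cross terms: (-32*3 - -24*-1)=-120, (-24*-11 - -16*3)=312, (-16*-25 - 15*-11)=565, (15*38 - 11*-25)=845, (11*-1 - -32*38)=1205; twice the area = |2807| = 2807; area = 2807/2; boundary points = 4 + 2 + 1 + 1 + 1 = 9; strictly interior points = area - boundary/2 + 1 = 1400; answer 1400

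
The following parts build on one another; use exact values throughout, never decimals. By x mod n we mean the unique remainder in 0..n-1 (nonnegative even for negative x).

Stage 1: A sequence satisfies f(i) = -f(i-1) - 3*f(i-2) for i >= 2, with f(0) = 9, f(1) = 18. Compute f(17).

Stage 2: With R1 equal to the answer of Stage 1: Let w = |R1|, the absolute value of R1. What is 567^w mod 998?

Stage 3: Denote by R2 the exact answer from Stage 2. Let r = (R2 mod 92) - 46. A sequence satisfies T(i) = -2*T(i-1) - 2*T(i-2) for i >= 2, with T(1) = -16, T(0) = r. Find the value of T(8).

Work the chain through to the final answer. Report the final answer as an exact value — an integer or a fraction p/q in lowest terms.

720

Stage 1: f(2) = -1*(18) - 3*(9) = -45; iterating: f(2)=-45, f(3)=-9, f(4)=144, f(5)=-117, f(6)=-315, f(7)=666, f(8)=279, f(9)=-2277, f(10)=1440, f(11)=5391, f(12)=-9711, f(13)=-6462, f(14)=35595, f(15)=-16209, f(16)=-90576, f(17)=139203; answer 139203
Stage 2: R1 = 139203; w = 139203; squarings mod 998: 567^1=567, 567^2=133, 567^4=723, 567^8=775, 567^16=827, 567^32=299, 567^64=579, 567^128=911, 567^256=583, 567^512=569, 567^1024=409, 567^2048=615, 567^4096=981, 567^8192=289, 567^16384=687, 567^32768=913, 567^65536=239, 567^131072=235; 567^139203 = 567^1 * 567^2 * 567^64 * 567^128 * 567^256 * 567^512 * 567^1024 * 567^2048 * 567^4096 * 567^131072 = 551 (mod 998); answer 551
Stage 3: R2 = 551; r = 45; T(2) = -2*(-16) - 2*(45) = -58; iterating: T(2)=-58, T(3)=148, T(4)=-180, T(5)=64, T(6)=232, T(7)=-592, T(8)=720; answer 720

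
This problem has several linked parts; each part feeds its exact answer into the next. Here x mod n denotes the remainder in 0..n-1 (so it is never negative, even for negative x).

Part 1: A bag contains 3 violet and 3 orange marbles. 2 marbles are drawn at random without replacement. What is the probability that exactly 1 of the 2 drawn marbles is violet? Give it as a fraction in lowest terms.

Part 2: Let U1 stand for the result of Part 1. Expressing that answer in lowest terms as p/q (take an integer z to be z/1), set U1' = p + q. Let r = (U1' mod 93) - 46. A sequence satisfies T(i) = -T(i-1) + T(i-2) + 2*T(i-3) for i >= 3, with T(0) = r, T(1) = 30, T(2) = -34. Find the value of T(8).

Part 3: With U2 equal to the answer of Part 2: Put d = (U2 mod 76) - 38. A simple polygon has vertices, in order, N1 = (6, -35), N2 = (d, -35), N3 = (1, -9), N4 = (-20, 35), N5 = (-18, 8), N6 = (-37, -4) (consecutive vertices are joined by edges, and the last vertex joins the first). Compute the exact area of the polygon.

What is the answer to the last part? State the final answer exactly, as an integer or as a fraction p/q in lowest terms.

2669/2

Part 1: total draws C(6,2) = 15; favorable C(3,1)*C(3,1) = 9; P = 3/5; answer 3/5
Part 2: U1 = 3/5; threaded value p + q = 8; r = -38; T(3) = -1*(-34) + 1*(30) + 2*(-38) = -12; iterating: T(3)=-12, T(4)=38, T(5)=-118, T(6)=132, T(7)=-174, T(8)=70; answer 70
Part 3: U2 = 70; d = 32; cross terms: (6*-35 - 32*-35)=910, (32*-9 - 1*-35)=-253, (1*35 - -20*-9)=-145, (-20*8 - -18*35)=470, (-18*-4 - -37*8)=368, (-37*-35 - 6*-4)=1319; twice the area = |2669| = 2669; area = 2669/2; answer 2669/2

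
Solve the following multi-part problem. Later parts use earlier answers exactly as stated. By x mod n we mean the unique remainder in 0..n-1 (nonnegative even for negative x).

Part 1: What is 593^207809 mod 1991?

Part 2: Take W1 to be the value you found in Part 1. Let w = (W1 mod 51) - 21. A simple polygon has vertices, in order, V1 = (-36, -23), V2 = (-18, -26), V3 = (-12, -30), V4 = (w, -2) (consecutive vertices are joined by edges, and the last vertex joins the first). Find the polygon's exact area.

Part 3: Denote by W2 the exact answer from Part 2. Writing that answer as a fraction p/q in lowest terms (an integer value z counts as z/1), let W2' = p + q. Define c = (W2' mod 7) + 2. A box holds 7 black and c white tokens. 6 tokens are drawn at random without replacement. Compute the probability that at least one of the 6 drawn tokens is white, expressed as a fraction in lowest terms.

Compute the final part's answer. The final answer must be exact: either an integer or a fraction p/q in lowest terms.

65/66

Part 1: squarings mod 1991: 593^1=593, 593^2=1233, 593^4=1156, 593^8=375, 593^16=1255, 593^32=144, 593^64=826, 593^128=1354, 593^256=1596, 593^512=727, 593^1024=914, 593^2048=1167, 593^4096=45, 593^8192=34, 593^16384=1156, 593^32768=375, 593^65536=1255, 593^131072=144; 593^207809 = 593^1 * 593^64 * 593^128 * 593^256 * 593^512 * 593^2048 * 593^8192 * 593^65536 * 593^131072 = 76 (mod 1991); answer 76
Part 2: W1 = 76; w = 4; cross terms: (-36*-26 - -18*-23)=522, (-18*-30 - -12*-26)=228, (-12*-2 - 4*-30)=144, (4*-23 - -36*-2)=-164; twice the area = |730| = 730; area = 365; answer 365
Part 3: W2 = 365; threaded value p + q = 366; c = 4; total draws C(11,6) = 462; complement C(7,6) = 7; favorable 462 - 7 = 455; P = 65/66; answer 65/66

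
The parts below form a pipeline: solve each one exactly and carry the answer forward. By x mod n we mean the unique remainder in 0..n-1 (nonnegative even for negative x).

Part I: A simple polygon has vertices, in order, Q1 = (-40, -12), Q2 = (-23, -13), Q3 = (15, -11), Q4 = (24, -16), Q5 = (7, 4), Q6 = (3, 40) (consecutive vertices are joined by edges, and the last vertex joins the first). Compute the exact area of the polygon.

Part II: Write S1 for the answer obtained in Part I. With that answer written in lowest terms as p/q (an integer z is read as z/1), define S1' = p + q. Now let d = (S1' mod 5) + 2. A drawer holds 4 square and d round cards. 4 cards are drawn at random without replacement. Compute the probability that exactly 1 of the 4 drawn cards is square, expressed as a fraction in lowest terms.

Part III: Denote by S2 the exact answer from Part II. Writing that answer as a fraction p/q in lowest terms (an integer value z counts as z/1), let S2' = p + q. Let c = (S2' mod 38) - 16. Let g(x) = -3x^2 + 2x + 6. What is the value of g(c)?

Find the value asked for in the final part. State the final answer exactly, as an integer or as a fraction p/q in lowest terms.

-475

Part I: cross terms: (-40*-13 - -23*-12)=244, (-23*-11 - 15*-13)=448, (15*-16 - 24*-11)=24, (24*4 - 7*-16)=208, (7*40 - 3*4)=268, (3*-12 - -40*40)=1564; twice the area = |2756| = 2756; area = 1378; answer 1378
Part II: S1 = 1378; threaded value p + q = 1379; d = 6; total draws C(10,4) = 210; favorable C(4,1)*C(6,3) = 80; P = 8/21; answer 8/21
Part III: S2 = 8/21; threaded value p + q = 29; c = 13; -3*(13)^2 + 2*(13)^1 + 6 = (-507) + (26) + (6) = -475; answer -475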